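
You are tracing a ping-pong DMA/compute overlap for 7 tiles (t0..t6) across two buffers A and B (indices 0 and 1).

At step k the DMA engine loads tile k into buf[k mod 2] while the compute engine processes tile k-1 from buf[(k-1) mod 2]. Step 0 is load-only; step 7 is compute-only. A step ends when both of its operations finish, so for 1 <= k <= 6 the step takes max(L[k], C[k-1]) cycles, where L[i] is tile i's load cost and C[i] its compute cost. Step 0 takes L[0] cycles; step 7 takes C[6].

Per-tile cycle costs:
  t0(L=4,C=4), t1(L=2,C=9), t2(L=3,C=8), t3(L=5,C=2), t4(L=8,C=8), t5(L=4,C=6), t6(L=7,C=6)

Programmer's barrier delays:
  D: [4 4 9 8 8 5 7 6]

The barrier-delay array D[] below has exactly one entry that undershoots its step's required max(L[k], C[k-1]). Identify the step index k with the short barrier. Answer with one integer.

hazard at step 5

step 0: need L[0]=4 = 4; D[0]=4 ok
step 1: need max(L[1]=2,C[0]=4) = 4; D[1]=4 ok
step 2: need max(L[2]=3,C[1]=9) = 9; D[2]=9 ok
step 3: need max(L[3]=5,C[2]=8) = 8; D[3]=8 ok
step 4: need max(L[4]=8,C[3]=2) = 8; D[4]=8 ok
step 5: need max(L[5]=4,C[4]=8) = 8; D[5]=5 SHORT
step 6: need max(L[6]=7,C[5]=6) = 7; D[6]=7 ok
step 7: need C[6]=6 = 6; D[7]=6 ok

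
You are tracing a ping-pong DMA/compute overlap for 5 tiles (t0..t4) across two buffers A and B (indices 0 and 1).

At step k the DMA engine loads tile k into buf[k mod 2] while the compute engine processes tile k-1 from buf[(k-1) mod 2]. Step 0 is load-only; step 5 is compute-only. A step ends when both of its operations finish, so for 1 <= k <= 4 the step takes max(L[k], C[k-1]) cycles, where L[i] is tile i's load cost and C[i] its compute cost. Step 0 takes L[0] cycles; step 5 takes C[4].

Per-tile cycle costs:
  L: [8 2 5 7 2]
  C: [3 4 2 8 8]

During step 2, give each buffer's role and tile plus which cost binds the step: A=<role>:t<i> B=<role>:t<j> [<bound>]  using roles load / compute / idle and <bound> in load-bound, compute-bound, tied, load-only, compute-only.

  0. 8=8c; end=8; A:t0 B:-
  1. max(2,3)=3c; end=11; A:t0 B:t1
  2. max(5,4)=5c; end=16; A:t2 B:t1
  3. max(7,2)=7c; end=23; A:t2 B:t3
  4. max(2,8)=8c; end=31; A:t4 B:t3
  5. 8=8c; end=39; A:t4 B:t3

step 2: A=load:t2 B=compute:t1 [load-bound]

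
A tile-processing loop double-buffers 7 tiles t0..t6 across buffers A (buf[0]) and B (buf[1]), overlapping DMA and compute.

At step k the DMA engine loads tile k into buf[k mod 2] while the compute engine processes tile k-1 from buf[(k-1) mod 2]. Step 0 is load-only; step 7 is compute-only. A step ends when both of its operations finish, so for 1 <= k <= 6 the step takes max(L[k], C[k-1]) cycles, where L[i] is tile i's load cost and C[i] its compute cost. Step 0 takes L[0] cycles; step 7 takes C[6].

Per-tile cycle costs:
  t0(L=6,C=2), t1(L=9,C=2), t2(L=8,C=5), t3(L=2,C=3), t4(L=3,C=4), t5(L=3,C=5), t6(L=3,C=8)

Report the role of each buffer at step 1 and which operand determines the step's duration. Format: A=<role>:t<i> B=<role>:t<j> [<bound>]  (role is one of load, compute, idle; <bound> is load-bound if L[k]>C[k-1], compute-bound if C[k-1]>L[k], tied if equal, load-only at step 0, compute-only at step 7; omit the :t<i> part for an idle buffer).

[0] DMA t0→A (6c) ∥ CU idle ⇒ 6c, clock 6
[1] DMA t1→B (9c) ∥ CU A:t0 (2c) ⇒ 9c, clock 15
[2] DMA t2→A (8c) ∥ CU B:t1 (2c) ⇒ 8c, clock 23
[3] DMA t3→B (2c) ∥ CU A:t2 (5c) ⇒ 5c, clock 28
[4] DMA t4→A (3c) ∥ CU B:t3 (3c) ⇒ 3c, clock 31
[5] DMA t5→B (3c) ∥ CU A:t4 (4c) ⇒ 4c, clock 35
[6] DMA t6→A (3c) ∥ CU B:t5 (5c) ⇒ 5c, clock 40
[7] DMA idle ∥ CU A:t6 (8c) ⇒ 8c, clock 48

step 1: A=compute:t0 B=load:t1 [load-bound]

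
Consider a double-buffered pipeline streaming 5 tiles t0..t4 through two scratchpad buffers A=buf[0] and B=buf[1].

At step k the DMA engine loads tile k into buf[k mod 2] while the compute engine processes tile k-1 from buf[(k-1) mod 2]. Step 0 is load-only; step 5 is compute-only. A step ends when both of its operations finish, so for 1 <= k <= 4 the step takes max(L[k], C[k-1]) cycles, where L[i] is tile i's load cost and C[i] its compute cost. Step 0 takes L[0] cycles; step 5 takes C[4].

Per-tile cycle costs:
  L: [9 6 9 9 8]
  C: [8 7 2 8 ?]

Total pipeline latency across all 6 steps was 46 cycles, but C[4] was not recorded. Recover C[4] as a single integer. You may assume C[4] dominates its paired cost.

step 0: dur = L[0]=9 = 9
step 1: dur = max(L[1]=6, C[0]=8) = 8
step 2: dur = max(L[2]=9, C[1]=7) = 9
step 3: dur = max(L[3]=9, C[2]=2) = 9
step 4: dur = max(L[4]=8, C[3]=8) = 8
step 5: dur = C[4]=? = C[4]  (unknown; binding)
sum of known step durations = 43
dur[5] = total - known = 46 - 43 = 3
C[4] is the binding max in step 5, so C[4] = dur[5] = 3

C[4] = 3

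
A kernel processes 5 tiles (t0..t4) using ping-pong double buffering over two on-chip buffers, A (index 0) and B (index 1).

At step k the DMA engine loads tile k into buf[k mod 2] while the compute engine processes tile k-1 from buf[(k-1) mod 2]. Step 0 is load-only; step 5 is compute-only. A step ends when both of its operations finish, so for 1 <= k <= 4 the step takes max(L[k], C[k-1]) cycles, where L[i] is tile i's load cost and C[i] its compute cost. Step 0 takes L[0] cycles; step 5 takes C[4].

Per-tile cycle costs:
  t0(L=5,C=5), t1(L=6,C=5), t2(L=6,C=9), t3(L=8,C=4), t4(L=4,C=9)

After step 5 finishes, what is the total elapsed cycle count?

step 0: L[0]=5 → dur=5, Σ=5 | A=load:t0 B=idle [load-only]
step 1: L[1]=6 C[0]=5 → dur=6, Σ=11 | A=compute:t0 B=load:t1 [load-bound]
step 2: L[2]=6 C[1]=5 → dur=6, Σ=17 | A=load:t2 B=compute:t1 [load-bound]
step 3: L[3]=8 C[2]=9 → dur=9, Σ=26 | A=compute:t2 B=load:t3 [compute-bound]
step 4: L[4]=4 C[3]=4 → dur=4, Σ=30 | A=load:t4 B=compute:t3 [tied]
step 5: C[4]=9 → dur=9, Σ=39 | A=compute:t4 B=idle [compute-only]

end_cycle[5] = 39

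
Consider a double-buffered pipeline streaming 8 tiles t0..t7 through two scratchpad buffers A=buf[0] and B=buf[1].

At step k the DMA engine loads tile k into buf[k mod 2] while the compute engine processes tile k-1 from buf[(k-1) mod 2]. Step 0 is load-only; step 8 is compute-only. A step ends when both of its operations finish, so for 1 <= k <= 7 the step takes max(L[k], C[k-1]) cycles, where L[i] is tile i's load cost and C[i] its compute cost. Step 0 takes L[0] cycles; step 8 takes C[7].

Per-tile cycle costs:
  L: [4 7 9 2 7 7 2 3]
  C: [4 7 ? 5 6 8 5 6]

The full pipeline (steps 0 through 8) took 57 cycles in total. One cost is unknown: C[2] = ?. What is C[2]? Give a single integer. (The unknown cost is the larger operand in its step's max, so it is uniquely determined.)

C[2] = 4

step 0 → dur = L[0]=4 = 4
step 1 → dur = max(L[1]=7, C[0]=4) = 7
step 2 → dur = max(L[2]=9, C[1]=7) = 9
step 3 → dur = max(L[3]=2, C[2]=?) = C[2]  (unknown; binding)
step 4 → dur = max(L[4]=7, C[3]=5) = 7
step 5 → dur = max(L[5]=7, C[4]=6) = 7
step 6 → dur = max(L[6]=2, C[5]=8) = 8
step 7 → dur = max(L[7]=3, C[6]=5) = 5
step 8 → dur = C[7]=6 = 6
sum of known step durations = 53
dur[3] = total - known = 57 - 53 = 4
C[2] is the binding max in step 3, so C[2] = dur[3] = 4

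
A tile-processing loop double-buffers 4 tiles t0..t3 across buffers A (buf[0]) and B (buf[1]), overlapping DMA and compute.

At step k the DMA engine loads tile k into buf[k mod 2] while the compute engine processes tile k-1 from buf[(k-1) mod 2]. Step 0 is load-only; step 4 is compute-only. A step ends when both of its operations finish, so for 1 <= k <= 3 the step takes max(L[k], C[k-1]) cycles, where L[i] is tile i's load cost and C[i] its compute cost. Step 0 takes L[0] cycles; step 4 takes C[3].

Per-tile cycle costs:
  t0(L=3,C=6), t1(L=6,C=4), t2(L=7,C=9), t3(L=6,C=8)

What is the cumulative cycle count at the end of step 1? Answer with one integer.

  0. 3=3c; end=3; A:t0 B:-
  1. max(6,6)=6c; end=9; A:t0 B:t1
  2. max(7,4)=7c; end=16; A:t2 B:t1
  3. max(6,9)=9c; end=25; A:t2 B:t3
  4. 8=8c; end=33; A:t2 B:t3

end_cycle[1] = 9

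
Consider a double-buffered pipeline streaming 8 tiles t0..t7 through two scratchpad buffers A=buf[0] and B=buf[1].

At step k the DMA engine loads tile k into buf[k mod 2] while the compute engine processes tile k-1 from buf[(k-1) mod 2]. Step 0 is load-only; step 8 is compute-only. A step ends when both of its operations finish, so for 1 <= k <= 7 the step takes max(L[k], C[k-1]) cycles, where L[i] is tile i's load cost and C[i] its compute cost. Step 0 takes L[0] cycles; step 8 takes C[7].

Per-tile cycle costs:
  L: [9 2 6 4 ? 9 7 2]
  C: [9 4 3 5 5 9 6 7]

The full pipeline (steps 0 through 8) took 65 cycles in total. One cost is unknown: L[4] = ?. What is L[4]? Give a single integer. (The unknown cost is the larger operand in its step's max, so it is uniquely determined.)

L[4] = 6

step 0: dur = L[0]=9 = 9
step 1: dur = max(L[1]=2, C[0]=9) = 9
step 2: dur = max(L[2]=6, C[1]=4) = 6
step 3: dur = max(L[3]=4, C[2]=3) = 4
step 4: dur = max(L[4]=?, C[3]=5) = L[4]  (unknown; binding)
step 5: dur = max(L[5]=9, C[4]=5) = 9
step 6: dur = max(L[6]=7, C[5]=9) = 9
step 7: dur = max(L[7]=2, C[6]=6) = 6
step 8: dur = C[7]=7 = 7
sum of known step durations = 59
dur[4] = total - known = 65 - 59 = 6
L[4] is the binding max in step 4, so L[4] = dur[4] = 6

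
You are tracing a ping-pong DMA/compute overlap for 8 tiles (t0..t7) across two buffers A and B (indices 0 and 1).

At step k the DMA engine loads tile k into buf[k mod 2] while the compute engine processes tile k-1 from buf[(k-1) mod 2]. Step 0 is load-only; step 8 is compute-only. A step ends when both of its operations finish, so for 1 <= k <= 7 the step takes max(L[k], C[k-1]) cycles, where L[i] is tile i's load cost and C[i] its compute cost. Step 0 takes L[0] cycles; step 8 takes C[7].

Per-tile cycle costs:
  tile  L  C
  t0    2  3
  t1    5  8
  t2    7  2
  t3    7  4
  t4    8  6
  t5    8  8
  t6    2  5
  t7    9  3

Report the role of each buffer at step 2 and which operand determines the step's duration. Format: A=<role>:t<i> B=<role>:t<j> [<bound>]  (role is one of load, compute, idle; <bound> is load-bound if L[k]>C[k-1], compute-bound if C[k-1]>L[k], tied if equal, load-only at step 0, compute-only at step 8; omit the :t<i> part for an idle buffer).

step 2: A=load:t2 B=compute:t1 [compute-bound]

[0] DMA t0→A (2c) ∥ CU idle ⇒ 2c, clock 2
[1] DMA t1→B (5c) ∥ CU A:t0 (3c) ⇒ 5c, clock 7
[2] DMA t2→A (7c) ∥ CU B:t1 (8c) ⇒ 8c, clock 15
[3] DMA t3→B (7c) ∥ CU A:t2 (2c) ⇒ 7c, clock 22
[4] DMA t4→A (8c) ∥ CU B:t3 (4c) ⇒ 8c, clock 30
[5] DMA t5→B (8c) ∥ CU A:t4 (6c) ⇒ 8c, clock 38
[6] DMA t6→A (2c) ∥ CU B:t5 (8c) ⇒ 8c, clock 46
[7] DMA t7→B (9c) ∥ CU A:t6 (5c) ⇒ 9c, clock 55
[8] DMA idle ∥ CU B:t7 (3c) ⇒ 3c, clock 58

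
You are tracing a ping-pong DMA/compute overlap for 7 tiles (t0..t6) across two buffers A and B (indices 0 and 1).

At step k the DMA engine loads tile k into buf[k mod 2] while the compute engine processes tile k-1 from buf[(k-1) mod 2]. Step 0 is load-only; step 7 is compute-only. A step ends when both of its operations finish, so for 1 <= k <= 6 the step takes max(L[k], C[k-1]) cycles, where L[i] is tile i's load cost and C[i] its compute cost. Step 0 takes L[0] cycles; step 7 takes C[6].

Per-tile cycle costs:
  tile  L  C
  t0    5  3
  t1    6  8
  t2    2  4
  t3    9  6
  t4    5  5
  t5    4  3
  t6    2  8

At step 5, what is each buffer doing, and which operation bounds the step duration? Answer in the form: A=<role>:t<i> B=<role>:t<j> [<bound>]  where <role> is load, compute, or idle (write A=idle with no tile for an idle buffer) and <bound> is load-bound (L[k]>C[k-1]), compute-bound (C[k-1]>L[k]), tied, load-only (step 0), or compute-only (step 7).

k=0 load=t0/5c comp=- wait=5 total=5
k=1 load=t1/6c comp=t0/3c wait=6 total=11
k=2 load=t2/2c comp=t1/8c wait=8 total=19
k=3 load=t3/9c comp=t2/4c wait=9 total=28
k=4 load=t4/5c comp=t3/6c wait=6 total=34
k=5 load=t5/4c comp=t4/5c wait=5 total=39
k=6 load=t6/2c comp=t5/3c wait=3 total=42
k=7 load=- comp=t6/8c wait=8 total=50

step 5: A=compute:t4 B=load:t5 [compute-bound]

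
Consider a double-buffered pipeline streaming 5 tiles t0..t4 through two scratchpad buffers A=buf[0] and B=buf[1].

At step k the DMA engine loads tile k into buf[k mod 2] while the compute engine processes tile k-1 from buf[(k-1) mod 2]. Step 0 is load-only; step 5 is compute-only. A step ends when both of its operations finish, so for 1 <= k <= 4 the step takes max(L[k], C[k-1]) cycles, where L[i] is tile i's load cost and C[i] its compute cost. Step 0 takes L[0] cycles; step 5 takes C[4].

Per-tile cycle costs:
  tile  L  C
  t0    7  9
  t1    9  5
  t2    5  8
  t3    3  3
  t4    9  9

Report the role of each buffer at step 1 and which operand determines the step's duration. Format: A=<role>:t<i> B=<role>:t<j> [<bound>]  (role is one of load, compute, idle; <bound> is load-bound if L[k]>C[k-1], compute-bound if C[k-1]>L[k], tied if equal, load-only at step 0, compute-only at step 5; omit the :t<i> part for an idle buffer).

  0. 7=7c; end=7; A:t0 B:-
  1. max(9,9)=9c; end=16; A:t0 B:t1
  2. max(5,5)=5c; end=21; A:t2 B:t1
  3. max(3,8)=8c; end=29; A:t2 B:t3
  4. max(9,3)=9c; end=38; A:t4 B:t3
  5. 9=9c; end=47; A:t4 B:t3

step 1: A=compute:t0 B=load:t1 [tied]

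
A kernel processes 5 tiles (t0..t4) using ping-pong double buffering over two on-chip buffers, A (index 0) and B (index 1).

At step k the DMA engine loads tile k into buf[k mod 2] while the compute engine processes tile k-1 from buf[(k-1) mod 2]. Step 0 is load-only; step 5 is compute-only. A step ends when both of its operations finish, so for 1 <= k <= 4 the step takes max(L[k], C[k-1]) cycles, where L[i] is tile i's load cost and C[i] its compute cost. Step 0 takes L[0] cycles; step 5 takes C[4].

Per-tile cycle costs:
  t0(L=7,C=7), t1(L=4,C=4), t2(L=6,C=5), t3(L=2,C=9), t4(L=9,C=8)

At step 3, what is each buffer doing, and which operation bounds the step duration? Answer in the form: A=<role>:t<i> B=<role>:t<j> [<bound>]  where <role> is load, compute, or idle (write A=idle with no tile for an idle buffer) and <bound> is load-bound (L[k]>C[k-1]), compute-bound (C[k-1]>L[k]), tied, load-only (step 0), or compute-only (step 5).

step 3: A=compute:t2 B=load:t3 [compute-bound]

  0. 7=7c; end=7; A:t0 B:-
  1. max(4,7)=7c; end=14; A:t0 B:t1
  2. max(6,4)=6c; end=20; A:t2 B:t1
  3. max(2,5)=5c; end=25; A:t2 B:t3
  4. max(9,9)=9c; end=34; A:t4 B:t3
  5. 8=8c; end=42; A:t4 B:t3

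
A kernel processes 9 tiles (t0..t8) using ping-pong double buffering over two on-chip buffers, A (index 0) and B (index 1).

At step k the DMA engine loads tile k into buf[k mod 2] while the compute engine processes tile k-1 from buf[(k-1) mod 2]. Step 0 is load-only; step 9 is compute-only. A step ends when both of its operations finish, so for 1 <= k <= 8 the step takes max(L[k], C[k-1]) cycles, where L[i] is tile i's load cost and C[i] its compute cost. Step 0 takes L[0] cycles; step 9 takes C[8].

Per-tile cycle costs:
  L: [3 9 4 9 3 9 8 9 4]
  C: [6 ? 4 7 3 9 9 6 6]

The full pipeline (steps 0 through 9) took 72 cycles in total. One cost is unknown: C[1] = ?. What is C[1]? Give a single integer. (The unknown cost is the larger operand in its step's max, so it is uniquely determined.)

step 0 → dur = L[0]=3 = 3
step 1 → dur = max(L[1]=9, C[0]=6) = 9
step 2 → dur = max(L[2]=4, C[1]=?) = C[1]  (unknown; binding)
step 3 → dur = max(L[3]=9, C[2]=4) = 9
step 4 → dur = max(L[4]=3, C[3]=7) = 7
step 5 → dur = max(L[5]=9, C[4]=3) = 9
step 6 → dur = max(L[6]=8, C[5]=9) = 9
step 7 → dur = max(L[7]=9, C[6]=9) = 9
step 8 → dur = max(L[8]=4, C[7]=6) = 6
step 9 → dur = C[8]=6 = 6
sum of known step durations = 67
dur[2] = total - known = 72 - 67 = 5
C[1] is the binding max in step 2, so C[1] = dur[2] = 5

C[1] = 5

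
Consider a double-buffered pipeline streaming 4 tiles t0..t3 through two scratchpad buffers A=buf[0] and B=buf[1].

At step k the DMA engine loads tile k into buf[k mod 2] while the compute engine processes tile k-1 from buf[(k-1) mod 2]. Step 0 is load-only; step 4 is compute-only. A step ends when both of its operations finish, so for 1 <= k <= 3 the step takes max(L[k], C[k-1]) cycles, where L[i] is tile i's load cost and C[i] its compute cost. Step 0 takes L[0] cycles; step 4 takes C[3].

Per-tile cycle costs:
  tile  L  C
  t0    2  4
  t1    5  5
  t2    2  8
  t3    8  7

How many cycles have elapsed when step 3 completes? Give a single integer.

  0. 2=2c; end=2; A:t0 B:-
  1. max(5,4)=5c; end=7; A:t0 B:t1
  2. max(2,5)=5c; end=12; A:t2 B:t1
  3. max(8,8)=8c; end=20; A:t2 B:t3
  4. 7=7c; end=27; A:t2 B:t3

end_cycle[3] = 20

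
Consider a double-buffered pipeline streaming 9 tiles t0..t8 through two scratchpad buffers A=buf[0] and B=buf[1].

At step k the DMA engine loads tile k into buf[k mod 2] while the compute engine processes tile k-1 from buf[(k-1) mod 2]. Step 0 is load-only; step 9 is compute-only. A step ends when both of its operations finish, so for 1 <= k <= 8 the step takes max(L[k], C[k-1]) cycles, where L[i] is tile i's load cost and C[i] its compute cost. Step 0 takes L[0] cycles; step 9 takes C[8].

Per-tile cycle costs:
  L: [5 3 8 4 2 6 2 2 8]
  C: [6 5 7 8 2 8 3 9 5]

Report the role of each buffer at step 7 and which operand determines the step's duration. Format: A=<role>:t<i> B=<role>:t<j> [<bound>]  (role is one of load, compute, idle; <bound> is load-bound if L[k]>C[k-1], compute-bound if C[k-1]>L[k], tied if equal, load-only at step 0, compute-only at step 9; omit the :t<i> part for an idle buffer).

step 7: A=compute:t6 B=load:t7 [compute-bound]

  0. 5=5c; end=5; A:t0 B:-
  1. max(3,6)=6c; end=11; A:t0 B:t1
  2. max(8,5)=8c; end=19; A:t2 B:t1
  3. max(4,7)=7c; end=26; A:t2 B:t3
  4. max(2,8)=8c; end=34; A:t4 B:t3
  5. max(6,2)=6c; end=40; A:t4 B:t5
  6. max(2,8)=8c; end=48; A:t6 B:t5
  7. max(2,3)=3c; end=51; A:t6 B:t7
  8. max(8,9)=9c; end=60; A:t8 B:t7
  9. 5=5c; end=65; A:t8 B:t7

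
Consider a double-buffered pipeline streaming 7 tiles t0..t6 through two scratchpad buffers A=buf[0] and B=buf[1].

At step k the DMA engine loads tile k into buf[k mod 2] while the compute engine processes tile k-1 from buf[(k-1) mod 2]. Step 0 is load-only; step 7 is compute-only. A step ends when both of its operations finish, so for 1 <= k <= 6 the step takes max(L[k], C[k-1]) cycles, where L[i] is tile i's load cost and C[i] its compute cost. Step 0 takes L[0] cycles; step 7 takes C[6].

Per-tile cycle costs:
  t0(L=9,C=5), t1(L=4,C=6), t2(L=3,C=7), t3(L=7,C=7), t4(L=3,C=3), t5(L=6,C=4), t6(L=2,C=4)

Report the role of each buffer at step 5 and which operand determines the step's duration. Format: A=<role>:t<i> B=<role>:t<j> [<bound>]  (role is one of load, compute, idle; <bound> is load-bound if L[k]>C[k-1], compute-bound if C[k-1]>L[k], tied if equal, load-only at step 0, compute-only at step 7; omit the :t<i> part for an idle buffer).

step 0: L[0]=9 → dur=9, Σ=9 | A=load:t0 B=idle [load-only]
step 1: L[1]=4 C[0]=5 → dur=5, Σ=14 | A=compute:t0 B=load:t1 [compute-bound]
step 2: L[2]=3 C[1]=6 → dur=6, Σ=20 | A=load:t2 B=compute:t1 [compute-bound]
step 3: L[3]=7 C[2]=7 → dur=7, Σ=27 | A=compute:t2 B=load:t3 [tied]
step 4: L[4]=3 C[3]=7 → dur=7, Σ=34 | A=load:t4 B=compute:t3 [compute-bound]
step 5: L[5]=6 C[4]=3 → dur=6, Σ=40 | A=compute:t4 B=load:t5 [load-bound]
step 6: L[6]=2 C[5]=4 → dur=4, Σ=44 | A=load:t6 B=compute:t5 [compute-bound]
step 7: C[6]=4 → dur=4, Σ=48 | A=compute:t6 B=idle [compute-only]

step 5: A=compute:t4 B=load:t5 [load-bound]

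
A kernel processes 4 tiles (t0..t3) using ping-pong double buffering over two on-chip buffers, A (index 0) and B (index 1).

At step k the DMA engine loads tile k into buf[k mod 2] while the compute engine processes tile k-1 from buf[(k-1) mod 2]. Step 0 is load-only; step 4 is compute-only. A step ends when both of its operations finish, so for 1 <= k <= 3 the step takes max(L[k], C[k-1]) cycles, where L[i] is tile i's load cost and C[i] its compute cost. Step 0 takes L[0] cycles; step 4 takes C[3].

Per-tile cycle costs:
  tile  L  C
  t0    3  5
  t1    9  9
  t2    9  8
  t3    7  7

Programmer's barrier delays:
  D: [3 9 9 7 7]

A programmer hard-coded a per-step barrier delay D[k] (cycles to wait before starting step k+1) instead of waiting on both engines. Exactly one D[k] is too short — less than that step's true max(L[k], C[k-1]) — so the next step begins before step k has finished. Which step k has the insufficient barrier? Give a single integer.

hazard at step 3

step 0: need L[0]=3 = 3; D[0]=3 ok
step 1: need max(L[1]=9,C[0]=5) = 9; D[1]=9 ok
step 2: need max(L[2]=9,C[1]=9) = 9; D[2]=9 ok
step 3: need max(L[3]=7,C[2]=8) = 8; D[3]=7 SHORT
step 4: need C[3]=7 = 7; D[4]=7 ok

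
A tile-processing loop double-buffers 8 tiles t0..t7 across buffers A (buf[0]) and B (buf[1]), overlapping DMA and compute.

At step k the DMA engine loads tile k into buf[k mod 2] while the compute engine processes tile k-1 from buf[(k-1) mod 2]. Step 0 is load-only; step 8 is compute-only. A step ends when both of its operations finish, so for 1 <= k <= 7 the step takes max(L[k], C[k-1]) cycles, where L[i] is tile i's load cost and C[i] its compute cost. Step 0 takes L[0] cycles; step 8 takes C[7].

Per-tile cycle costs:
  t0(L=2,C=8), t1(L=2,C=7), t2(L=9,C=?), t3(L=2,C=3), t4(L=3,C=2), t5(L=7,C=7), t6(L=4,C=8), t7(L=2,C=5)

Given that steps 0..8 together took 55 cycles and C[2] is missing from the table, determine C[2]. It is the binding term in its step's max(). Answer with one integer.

C[2] = 6

step 0 → dur = L[0]=2 = 2
step 1 → dur = max(L[1]=2, C[0]=8) = 8
step 2 → dur = max(L[2]=9, C[1]=7) = 9
step 3 → dur = max(L[3]=2, C[2]=?) = C[2]  (unknown; binding)
step 4 → dur = max(L[4]=3, C[3]=3) = 3
step 5 → dur = max(L[5]=7, C[4]=2) = 7
step 6 → dur = max(L[6]=4, C[5]=7) = 7
step 7 → dur = max(L[7]=2, C[6]=8) = 8
step 8 → dur = C[7]=5 = 5
sum of known step durations = 49
dur[3] = total - known = 55 - 49 = 6
C[2] is the binding max in step 3, so C[2] = dur[3] = 6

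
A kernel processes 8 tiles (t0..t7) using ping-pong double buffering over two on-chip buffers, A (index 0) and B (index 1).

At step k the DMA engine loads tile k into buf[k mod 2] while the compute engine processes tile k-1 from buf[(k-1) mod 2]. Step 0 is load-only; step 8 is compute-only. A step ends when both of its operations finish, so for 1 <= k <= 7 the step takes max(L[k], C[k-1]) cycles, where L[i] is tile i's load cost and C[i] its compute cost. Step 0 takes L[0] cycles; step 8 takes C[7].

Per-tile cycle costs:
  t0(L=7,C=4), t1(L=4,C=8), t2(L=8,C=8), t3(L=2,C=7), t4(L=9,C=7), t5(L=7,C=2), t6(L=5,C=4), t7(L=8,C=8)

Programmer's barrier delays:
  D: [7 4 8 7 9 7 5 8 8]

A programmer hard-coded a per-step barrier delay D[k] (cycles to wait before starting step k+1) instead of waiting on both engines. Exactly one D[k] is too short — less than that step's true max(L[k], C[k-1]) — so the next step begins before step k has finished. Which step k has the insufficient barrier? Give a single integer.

hazard at step 3

k=0 barrier L[0]=7→7c, D[0]=7 ok
k=1 barrier max(L[1]=4,C[0]=4)→4c, D[1]=4 ok
k=2 barrier max(L[2]=8,C[1]=8)→8c, D[2]=8 ok
k=3 barrier max(L[3]=2,C[2]=8)→8c, D[3]=7 SHORT
k=4 barrier max(L[4]=9,C[3]=7)→9c, D[4]=9 ok
k=5 barrier max(L[5]=7,C[4]=7)→7c, D[5]=7 ok
k=6 barrier max(L[6]=5,C[5]=2)→5c, D[6]=5 ok
k=7 barrier max(L[7]=8,C[6]=4)→8c, D[7]=8 ok
k=8 barrier C[7]=8→8c, D[8]=8 ok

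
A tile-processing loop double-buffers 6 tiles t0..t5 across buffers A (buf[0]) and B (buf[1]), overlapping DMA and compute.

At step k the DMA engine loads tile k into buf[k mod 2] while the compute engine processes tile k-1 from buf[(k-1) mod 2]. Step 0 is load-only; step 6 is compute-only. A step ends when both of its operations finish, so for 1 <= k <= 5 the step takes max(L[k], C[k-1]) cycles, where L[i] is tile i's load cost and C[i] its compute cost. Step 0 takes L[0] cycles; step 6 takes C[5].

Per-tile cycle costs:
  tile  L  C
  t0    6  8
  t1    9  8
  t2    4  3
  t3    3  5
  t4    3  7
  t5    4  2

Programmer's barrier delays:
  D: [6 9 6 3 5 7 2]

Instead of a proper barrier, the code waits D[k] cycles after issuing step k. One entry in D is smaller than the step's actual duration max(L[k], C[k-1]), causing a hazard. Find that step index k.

hazard at step 2

[0] required=L[0]=6=6 vs D=6 ok
[1] required=max(L[1]=9,C[0]=8)=9 vs D=9 ok
[2] required=max(L[2]=4,C[1]=8)=8 vs D=6 SHORT
[3] required=max(L[3]=3,C[2]=3)=3 vs D=3 ok
[4] required=max(L[4]=3,C[3]=5)=5 vs D=5 ok
[5] required=max(L[5]=4,C[4]=7)=7 vs D=7 ok
[6] required=C[5]=2=2 vs D=2 ok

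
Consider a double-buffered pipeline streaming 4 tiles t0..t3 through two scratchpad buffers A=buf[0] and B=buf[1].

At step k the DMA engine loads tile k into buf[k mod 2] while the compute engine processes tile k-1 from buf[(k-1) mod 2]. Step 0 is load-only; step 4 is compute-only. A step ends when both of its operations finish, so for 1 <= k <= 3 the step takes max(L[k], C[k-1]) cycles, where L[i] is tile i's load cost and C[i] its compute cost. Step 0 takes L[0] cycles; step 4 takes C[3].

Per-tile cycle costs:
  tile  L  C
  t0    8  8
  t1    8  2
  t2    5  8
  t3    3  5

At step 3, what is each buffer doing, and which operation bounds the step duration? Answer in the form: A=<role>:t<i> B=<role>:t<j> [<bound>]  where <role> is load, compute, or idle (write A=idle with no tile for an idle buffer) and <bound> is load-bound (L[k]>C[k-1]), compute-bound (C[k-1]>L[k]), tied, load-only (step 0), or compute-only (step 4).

step 3: A=compute:t2 B=load:t3 [compute-bound]

step 0: L[0]=8 → dur=8, Σ=8 | A=load:t0 B=idle [load-only]
step 1: L[1]=8 C[0]=8 → dur=8, Σ=16 | A=compute:t0 B=load:t1 [tied]
step 2: L[2]=5 C[1]=2 → dur=5, Σ=21 | A=load:t2 B=compute:t1 [load-bound]
step 3: L[3]=3 C[2]=8 → dur=8, Σ=29 | A=compute:t2 B=load:t3 [compute-bound]
step 4: C[3]=5 → dur=5, Σ=34 | A=idle B=compute:t3 [compute-only]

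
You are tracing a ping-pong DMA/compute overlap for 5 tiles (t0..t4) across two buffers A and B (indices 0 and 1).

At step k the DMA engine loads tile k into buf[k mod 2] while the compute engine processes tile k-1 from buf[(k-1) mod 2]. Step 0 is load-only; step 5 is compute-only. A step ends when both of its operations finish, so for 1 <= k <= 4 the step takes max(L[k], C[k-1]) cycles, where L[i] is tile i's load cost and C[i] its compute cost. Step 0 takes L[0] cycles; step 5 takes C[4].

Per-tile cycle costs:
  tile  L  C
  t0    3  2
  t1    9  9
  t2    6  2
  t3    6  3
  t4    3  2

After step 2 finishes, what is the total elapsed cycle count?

k=0 load=t0/3c comp=- wait=3 total=3
k=1 load=t1/9c comp=t0/2c wait=9 total=12
k=2 load=t2/6c comp=t1/9c wait=9 total=21
k=3 load=t3/6c comp=t2/2c wait=6 total=27
k=4 load=t4/3c comp=t3/3c wait=3 total=30
k=5 load=- comp=t4/2c wait=2 total=32

end_cycle[2] = 21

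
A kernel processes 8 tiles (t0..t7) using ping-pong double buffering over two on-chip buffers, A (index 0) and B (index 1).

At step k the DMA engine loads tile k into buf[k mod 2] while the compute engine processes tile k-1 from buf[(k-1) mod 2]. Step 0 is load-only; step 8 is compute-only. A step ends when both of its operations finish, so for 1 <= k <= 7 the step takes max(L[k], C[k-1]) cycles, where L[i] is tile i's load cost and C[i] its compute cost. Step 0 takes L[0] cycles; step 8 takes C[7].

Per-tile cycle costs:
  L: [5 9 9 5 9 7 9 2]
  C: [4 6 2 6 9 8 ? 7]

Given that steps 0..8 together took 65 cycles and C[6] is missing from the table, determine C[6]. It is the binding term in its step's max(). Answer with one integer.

C[6] = 3

step 0: dur = L[0]=5 = 5
step 1: dur = max(L[1]=9, C[0]=4) = 9
step 2: dur = max(L[2]=9, C[1]=6) = 9
step 3: dur = max(L[3]=5, C[2]=2) = 5
step 4: dur = max(L[4]=9, C[3]=6) = 9
step 5: dur = max(L[5]=7, C[4]=9) = 9
step 6: dur = max(L[6]=9, C[5]=8) = 9
step 7: dur = max(L[7]=2, C[6]=?) = C[6]  (unknown; binding)
step 8: dur = C[7]=7 = 7
sum of known step durations = 62
dur[7] = total - known = 65 - 62 = 3
C[6] is the binding max in step 7, so C[6] = dur[7] = 3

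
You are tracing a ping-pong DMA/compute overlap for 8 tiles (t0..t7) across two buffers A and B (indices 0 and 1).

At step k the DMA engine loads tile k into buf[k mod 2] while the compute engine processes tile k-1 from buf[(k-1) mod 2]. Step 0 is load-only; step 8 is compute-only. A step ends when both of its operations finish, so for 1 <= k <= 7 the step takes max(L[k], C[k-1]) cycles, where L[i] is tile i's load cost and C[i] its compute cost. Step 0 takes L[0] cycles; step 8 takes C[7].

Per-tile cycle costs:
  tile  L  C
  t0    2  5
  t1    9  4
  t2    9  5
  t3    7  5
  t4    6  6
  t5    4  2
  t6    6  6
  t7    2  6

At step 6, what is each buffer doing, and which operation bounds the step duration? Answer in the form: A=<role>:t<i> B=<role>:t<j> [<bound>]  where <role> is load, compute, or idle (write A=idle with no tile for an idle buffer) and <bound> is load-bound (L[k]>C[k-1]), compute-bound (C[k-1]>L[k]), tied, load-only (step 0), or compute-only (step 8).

  0. 2=2c; end=2; A:t0 B:-
  1. max(9,5)=9c; end=11; A:t0 B:t1
  2. max(9,4)=9c; end=20; A:t2 B:t1
  3. max(7,5)=7c; end=27; A:t2 B:t3
  4. max(6,5)=6c; end=33; A:t4 B:t3
  5. max(4,6)=6c; end=39; A:t4 B:t5
  6. max(6,2)=6c; end=45; A:t6 B:t5
  7. max(2,6)=6c; end=51; A:t6 B:t7
  8. 6=6c; end=57; A:t6 B:t7

step 6: A=load:t6 B=compute:t5 [load-bound]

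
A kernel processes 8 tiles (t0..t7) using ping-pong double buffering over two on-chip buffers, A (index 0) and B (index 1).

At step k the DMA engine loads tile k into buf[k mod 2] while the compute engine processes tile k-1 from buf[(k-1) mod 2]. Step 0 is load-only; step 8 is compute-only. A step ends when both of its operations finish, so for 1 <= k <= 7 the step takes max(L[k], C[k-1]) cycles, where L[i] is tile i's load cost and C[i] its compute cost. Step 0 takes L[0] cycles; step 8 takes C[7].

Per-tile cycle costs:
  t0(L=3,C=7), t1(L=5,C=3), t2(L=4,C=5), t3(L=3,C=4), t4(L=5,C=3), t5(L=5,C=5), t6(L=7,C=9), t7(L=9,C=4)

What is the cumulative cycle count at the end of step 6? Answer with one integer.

k=0 load=t0/3c comp=- wait=3 total=3
k=1 load=t1/5c comp=t0/7c wait=7 total=10
k=2 load=t2/4c comp=t1/3c wait=4 total=14
k=3 load=t3/3c comp=t2/5c wait=5 total=19
k=4 load=t4/5c comp=t3/4c wait=5 total=24
k=5 load=t5/5c comp=t4/3c wait=5 total=29
k=6 load=t6/7c comp=t5/5c wait=7 total=36
k=7 load=t7/9c comp=t6/9c wait=9 total=45
k=8 load=- comp=t7/4c wait=4 total=49

end_cycle[6] = 36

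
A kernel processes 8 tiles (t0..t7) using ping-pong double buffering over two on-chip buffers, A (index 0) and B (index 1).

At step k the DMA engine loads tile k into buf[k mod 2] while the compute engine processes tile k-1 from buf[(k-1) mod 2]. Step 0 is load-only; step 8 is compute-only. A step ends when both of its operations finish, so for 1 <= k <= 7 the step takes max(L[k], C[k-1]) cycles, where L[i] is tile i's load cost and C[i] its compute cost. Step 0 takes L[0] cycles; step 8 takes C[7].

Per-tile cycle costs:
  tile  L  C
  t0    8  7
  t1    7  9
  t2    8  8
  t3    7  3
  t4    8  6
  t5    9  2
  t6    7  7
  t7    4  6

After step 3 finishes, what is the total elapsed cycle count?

end_cycle[3] = 32

  0. 8=8c; end=8; A:t0 B:-
  1. max(7,7)=7c; end=15; A:t0 B:t1
  2. max(8,9)=9c; end=24; A:t2 B:t1
  3. max(7,8)=8c; end=32; A:t2 B:t3
  4. max(8,3)=8c; end=40; A:t4 B:t3
  5. max(9,6)=9c; end=49; A:t4 B:t5
  6. max(7,2)=7c; end=56; A:t6 B:t5
  7. max(4,7)=7c; end=63; A:t6 B:t7
  8. 6=6c; end=69; A:t6 B:t7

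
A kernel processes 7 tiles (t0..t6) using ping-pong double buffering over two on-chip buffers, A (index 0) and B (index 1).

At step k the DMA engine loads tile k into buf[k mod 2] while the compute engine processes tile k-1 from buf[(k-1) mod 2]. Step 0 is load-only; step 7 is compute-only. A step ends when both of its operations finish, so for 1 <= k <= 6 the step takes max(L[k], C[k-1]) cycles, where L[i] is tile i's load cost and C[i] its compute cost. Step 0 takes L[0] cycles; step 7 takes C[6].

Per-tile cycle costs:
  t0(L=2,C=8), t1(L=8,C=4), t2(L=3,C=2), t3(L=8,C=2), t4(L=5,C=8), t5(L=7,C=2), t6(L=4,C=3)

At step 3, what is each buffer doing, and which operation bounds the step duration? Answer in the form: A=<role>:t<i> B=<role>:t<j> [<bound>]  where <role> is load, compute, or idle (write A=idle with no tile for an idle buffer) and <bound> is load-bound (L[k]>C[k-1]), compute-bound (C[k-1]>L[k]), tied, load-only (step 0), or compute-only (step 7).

step 0: L[0]=2 → dur=2, Σ=2 | A=load:t0 B=idle [load-only]
step 1: L[1]=8 C[0]=8 → dur=8, Σ=10 | A=compute:t0 B=load:t1 [tied]
step 2: L[2]=3 C[1]=4 → dur=4, Σ=14 | A=load:t2 B=compute:t1 [compute-bound]
step 3: L[3]=8 C[2]=2 → dur=8, Σ=22 | A=compute:t2 B=load:t3 [load-bound]
step 4: L[4]=5 C[3]=2 → dur=5, Σ=27 | A=load:t4 B=compute:t3 [load-bound]
step 5: L[5]=7 C[4]=8 → dur=8, Σ=35 | A=compute:t4 B=load:t5 [compute-bound]
step 6: L[6]=4 C[5]=2 → dur=4, Σ=39 | A=load:t6 B=compute:t5 [load-bound]
step 7: C[6]=3 → dur=3, Σ=42 | A=compute:t6 B=idle [compute-only]

step 3: A=compute:t2 B=load:t3 [load-bound]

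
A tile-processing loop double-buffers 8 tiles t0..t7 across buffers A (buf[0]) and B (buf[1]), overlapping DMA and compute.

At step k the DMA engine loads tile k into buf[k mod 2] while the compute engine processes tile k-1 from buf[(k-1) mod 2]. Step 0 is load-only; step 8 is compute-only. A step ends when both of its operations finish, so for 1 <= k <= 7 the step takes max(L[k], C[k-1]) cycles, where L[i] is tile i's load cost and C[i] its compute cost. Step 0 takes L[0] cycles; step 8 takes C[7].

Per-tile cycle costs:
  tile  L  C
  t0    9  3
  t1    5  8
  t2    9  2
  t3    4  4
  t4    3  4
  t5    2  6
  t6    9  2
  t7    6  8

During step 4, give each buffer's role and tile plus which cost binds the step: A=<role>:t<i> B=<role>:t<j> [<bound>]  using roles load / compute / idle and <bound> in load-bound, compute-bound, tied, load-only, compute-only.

[0] DMA t0→A (9c) ∥ CU idle ⇒ 9c, clock 9
[1] DMA t1→B (5c) ∥ CU A:t0 (3c) ⇒ 5c, clock 14
[2] DMA t2→A (9c) ∥ CU B:t1 (8c) ⇒ 9c, clock 23
[3] DMA t3→B (4c) ∥ CU A:t2 (2c) ⇒ 4c, clock 27
[4] DMA t4→A (3c) ∥ CU B:t3 (4c) ⇒ 4c, clock 31
[5] DMA t5→B (2c) ∥ CU A:t4 (4c) ⇒ 4c, clock 35
[6] DMA t6→A (9c) ∥ CU B:t5 (6c) ⇒ 9c, clock 44
[7] DMA t7→B (6c) ∥ CU A:t6 (2c) ⇒ 6c, clock 50
[8] DMA idle ∥ CU B:t7 (8c) ⇒ 8c, clock 58

step 4: A=load:t4 B=compute:t3 [compute-bound]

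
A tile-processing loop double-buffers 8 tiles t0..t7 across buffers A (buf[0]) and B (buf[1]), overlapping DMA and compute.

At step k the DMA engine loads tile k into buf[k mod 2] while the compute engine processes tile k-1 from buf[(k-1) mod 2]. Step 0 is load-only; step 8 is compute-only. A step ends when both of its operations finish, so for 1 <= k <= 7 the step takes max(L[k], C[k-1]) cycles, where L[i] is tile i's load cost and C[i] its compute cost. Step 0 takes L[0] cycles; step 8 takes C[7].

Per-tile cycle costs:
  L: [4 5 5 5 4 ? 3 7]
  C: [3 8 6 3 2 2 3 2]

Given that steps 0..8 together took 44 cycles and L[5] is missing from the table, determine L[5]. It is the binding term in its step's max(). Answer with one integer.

step 0 | dur = L[0]=4 = 4
step 1 | dur = max(L[1]=5, C[0]=3) = 5
step 2 | dur = max(L[2]=5, C[1]=8) = 8
step 3 | dur = max(L[3]=5, C[2]=6) = 6
step 4 | dur = max(L[4]=4, C[3]=3) = 4
step 5 | dur = max(L[5]=?, C[4]=2) = L[5]  (unknown; binding)
step 6 | dur = max(L[6]=3, C[5]=2) = 3
step 7 | dur = max(L[7]=7, C[6]=3) = 7
step 8 | dur = C[7]=2 = 2
sum of known step durations = 39
dur[5] = total - known = 44 - 39 = 5
L[5] is the binding max in step 5, so L[5] = dur[5] = 5

L[5] = 5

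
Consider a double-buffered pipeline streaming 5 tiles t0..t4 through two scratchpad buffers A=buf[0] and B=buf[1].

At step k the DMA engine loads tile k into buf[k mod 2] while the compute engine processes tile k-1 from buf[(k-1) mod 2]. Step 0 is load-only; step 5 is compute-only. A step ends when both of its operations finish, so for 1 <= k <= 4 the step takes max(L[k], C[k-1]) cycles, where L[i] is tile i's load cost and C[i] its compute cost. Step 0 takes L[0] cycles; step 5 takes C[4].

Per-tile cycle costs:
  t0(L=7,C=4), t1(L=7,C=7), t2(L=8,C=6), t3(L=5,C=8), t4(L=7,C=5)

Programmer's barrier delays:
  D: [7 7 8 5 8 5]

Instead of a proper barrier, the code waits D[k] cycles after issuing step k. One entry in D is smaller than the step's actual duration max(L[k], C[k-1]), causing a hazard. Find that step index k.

hazard at step 3

k=0 barrier L[0]=7→7c, D[0]=7 ok
k=1 barrier max(L[1]=7,C[0]=4)→7c, D[1]=7 ok
k=2 barrier max(L[2]=8,C[1]=7)→8c, D[2]=8 ok
k=3 barrier max(L[3]=5,C[2]=6)→6c, D[3]=5 SHORT
k=4 barrier max(L[4]=7,C[3]=8)→8c, D[4]=8 ok
k=5 barrier C[4]=5→5c, D[5]=5 ok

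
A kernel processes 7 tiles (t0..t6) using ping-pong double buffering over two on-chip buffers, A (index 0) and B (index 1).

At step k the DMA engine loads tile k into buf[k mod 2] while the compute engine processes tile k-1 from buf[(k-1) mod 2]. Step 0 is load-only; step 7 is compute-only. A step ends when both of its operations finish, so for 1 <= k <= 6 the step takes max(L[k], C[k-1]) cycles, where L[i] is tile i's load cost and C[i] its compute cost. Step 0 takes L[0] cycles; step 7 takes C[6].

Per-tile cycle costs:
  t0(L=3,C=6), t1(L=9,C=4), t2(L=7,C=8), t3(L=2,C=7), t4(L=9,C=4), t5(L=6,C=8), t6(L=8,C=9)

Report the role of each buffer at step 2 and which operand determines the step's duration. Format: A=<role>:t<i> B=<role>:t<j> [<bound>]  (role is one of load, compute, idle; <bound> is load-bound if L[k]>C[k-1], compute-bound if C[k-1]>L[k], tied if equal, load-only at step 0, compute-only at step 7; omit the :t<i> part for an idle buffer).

step 2: A=load:t2 B=compute:t1 [load-bound]

[0] DMA t0→A (3c) ∥ CU idle ⇒ 3c, clock 3
[1] DMA t1→B (9c) ∥ CU A:t0 (6c) ⇒ 9c, clock 12
[2] DMA t2→A (7c) ∥ CU B:t1 (4c) ⇒ 7c, clock 19
[3] DMA t3→B (2c) ∥ CU A:t2 (8c) ⇒ 8c, clock 27
[4] DMA t4→A (9c) ∥ CU B:t3 (7c) ⇒ 9c, clock 36
[5] DMA t5→B (6c) ∥ CU A:t4 (4c) ⇒ 6c, clock 42
[6] DMA t6→A (8c) ∥ CU B:t5 (8c) ⇒ 8c, clock 50
[7] DMA idle ∥ CU A:t6 (9c) ⇒ 9c, clock 59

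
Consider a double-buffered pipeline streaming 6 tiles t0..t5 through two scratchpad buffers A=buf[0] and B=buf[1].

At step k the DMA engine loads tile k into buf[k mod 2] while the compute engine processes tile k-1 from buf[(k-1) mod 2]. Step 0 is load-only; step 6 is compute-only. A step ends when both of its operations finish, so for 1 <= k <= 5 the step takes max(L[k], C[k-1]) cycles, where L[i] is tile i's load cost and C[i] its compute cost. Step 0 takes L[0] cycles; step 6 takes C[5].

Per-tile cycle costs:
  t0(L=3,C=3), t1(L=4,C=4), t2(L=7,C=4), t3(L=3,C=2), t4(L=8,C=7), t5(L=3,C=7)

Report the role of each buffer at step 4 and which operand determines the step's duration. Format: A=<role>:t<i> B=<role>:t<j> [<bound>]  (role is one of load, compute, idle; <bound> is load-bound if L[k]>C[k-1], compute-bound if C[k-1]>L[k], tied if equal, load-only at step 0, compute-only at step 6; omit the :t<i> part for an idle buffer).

step 4: A=load:t4 B=compute:t3 [load-bound]

  0. 3=3c; end=3; A:t0 B:-
  1. max(4,3)=4c; end=7; A:t0 B:t1
  2. max(7,4)=7c; end=14; A:t2 B:t1
  3. max(3,4)=4c; end=18; A:t2 B:t3
  4. max(8,2)=8c; end=26; A:t4 B:t3
  5. max(3,7)=7c; end=33; A:t4 B:t5
  6. 7=7c; end=40; A:t4 B:t5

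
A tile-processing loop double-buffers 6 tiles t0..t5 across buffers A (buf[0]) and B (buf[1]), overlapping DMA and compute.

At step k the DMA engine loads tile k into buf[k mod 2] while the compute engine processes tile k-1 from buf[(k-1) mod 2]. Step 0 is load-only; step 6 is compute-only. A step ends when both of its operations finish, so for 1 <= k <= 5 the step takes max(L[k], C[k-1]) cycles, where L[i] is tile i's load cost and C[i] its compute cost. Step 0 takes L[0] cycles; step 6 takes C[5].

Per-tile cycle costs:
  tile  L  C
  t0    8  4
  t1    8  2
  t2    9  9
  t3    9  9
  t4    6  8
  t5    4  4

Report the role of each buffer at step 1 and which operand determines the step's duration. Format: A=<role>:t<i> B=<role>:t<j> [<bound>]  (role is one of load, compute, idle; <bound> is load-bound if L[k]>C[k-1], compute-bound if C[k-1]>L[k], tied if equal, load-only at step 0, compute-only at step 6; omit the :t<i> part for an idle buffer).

k=0 load=t0/8c comp=- wait=8 total=8
k=1 load=t1/8c comp=t0/4c wait=8 total=16
k=2 load=t2/9c comp=t1/2c wait=9 total=25
k=3 load=t3/9c comp=t2/9c wait=9 total=34
k=4 load=t4/6c comp=t3/9c wait=9 total=43
k=5 load=t5/4c comp=t4/8c wait=8 total=51
k=6 load=- comp=t5/4c wait=4 total=55

step 1: A=compute:t0 B=load:t1 [load-bound]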